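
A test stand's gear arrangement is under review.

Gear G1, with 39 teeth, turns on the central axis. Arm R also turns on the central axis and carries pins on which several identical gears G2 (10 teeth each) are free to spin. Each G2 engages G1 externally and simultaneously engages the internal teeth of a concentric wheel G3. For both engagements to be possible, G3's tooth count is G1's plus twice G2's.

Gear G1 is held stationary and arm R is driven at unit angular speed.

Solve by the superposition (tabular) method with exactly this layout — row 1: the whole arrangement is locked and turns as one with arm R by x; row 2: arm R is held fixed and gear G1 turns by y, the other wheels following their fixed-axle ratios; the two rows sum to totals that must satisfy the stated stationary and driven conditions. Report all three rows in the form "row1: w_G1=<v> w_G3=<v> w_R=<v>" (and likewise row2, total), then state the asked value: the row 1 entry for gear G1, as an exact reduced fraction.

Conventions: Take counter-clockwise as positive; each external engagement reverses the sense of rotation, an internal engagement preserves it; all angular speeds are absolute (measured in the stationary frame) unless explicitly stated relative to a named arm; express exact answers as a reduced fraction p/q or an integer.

row1: w_G1=1 w_G3=1 w_R=1
row2: w_G1=-1 w_G3=39/59 w_R=0
total: w_G1=0 w_G3=98/59 w_R=1
asked value: 1

topology: planetary set — G1 39T / G2 10T / G3 59T, arm = carrier (Willis)
row 1: whole set turns with the arm by x
row 2 (arm held, sun turns y): ω_ring = −(39/59)·y, ω_arm = 0
boundary: total ω_sun = x + y = 0 and total ω_arm = x = 1  ⇒  y = -1, x = 1
row 2 ring = −(39/59)·(-1) = 39/59
totals (row 1 + row 2): sun 1 + (-1) = 0, ring 1 + 39/59 = 98/59, arm 1 + 0 = 1
asked cell (row1, sun) = 1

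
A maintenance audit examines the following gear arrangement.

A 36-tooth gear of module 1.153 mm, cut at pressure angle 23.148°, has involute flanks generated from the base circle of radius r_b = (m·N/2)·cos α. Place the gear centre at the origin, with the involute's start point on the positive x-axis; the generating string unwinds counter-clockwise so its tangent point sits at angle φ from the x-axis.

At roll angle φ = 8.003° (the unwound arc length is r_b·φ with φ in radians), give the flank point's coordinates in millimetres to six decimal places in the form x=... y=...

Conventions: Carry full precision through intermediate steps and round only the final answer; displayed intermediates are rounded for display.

recognized (one wheel, involute flank): single-mesh tooth geometry, m = 1.153, N = 36
pitch radius r_p = m·N/2 = 1.153·36/2 = 20.754000
base radius r_b = r_p·cos α = 20.754000·cos 23.148° = 19.083147
roll angle φ = 8.003° = 0.13967870 rad
x = r_b·(cos φ + φ·sin φ) = 19.268398
y = r_b·(sin φ − φ·cos φ) = 0.017301

x=19.268398 y=0.017301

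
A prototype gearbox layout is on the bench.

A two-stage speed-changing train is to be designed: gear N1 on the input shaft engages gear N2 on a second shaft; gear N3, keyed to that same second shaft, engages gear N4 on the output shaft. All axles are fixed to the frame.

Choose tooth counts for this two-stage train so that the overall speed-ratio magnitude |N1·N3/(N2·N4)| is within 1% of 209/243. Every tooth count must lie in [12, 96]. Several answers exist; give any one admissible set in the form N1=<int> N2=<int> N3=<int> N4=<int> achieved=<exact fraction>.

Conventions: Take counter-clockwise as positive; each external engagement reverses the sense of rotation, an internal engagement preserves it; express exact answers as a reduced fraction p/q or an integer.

N1=19 N2=18 N3=22 N4=27 achieved=209/243

topology: fixed-axis compound train — 2 stages, target 209/243
target = 209/243 in lowest terms: an exact hit needs N1·N3 = k·209 and N2·N4 = k·243 for one integer k, every count in [12, 96]; additionally prefer no 1:1 stage (N1 ≠ N2, N3 ≠ N4)
k = 1: no 1:1-free in-range split of k·209 and k·243 into factor pairs; take k = 2
k = 2: N1·N3 = 418 = 19·22, N2·N4 = 486 = 18·27
achieved = 19·22/(18·27) = 209/243; |achieved − target| = 0 ≤ 209/24300 ✓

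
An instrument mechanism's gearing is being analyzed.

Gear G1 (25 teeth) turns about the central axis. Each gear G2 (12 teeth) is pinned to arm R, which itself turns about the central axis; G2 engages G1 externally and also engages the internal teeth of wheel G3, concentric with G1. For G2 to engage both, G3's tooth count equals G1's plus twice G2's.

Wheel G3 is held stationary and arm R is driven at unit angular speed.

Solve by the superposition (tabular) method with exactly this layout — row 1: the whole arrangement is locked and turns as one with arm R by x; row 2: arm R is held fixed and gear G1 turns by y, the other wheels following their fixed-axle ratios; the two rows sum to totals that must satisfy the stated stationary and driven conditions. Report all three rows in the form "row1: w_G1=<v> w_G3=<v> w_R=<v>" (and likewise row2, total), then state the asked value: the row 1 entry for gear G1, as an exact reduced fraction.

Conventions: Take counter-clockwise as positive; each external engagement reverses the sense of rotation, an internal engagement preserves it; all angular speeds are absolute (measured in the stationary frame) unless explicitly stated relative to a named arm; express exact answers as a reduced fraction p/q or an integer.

row1: w_G1=1 w_G3=1 w_R=1
row2: w_G1=49/25 w_G3=-1 w_R=0
total: w_G1=74/25 w_G3=0 w_R=1
asked value: 1

planetary set (25T centre, 12T on arm, 49T internal) — Willis relation
row 1 — lock + rotate with arm: ω_sun = ω_ring = ω_arm = x
row 2: sun turns y, ring = −(25/49)·y, arm 0
boundary: total ω_ring = x − (25/49)·y = 0 and total ω_arm = x = 1  ⇒  y = 49/25, x = 1
row 2 ring = −(25/49)·49/25 = -1
totals (row 1 + row 2): sun 1 + 49/25 = 74/25, ring 1 + (-1) = 0, arm 1 + 0 = 1
asked cell (row1, sun) = 1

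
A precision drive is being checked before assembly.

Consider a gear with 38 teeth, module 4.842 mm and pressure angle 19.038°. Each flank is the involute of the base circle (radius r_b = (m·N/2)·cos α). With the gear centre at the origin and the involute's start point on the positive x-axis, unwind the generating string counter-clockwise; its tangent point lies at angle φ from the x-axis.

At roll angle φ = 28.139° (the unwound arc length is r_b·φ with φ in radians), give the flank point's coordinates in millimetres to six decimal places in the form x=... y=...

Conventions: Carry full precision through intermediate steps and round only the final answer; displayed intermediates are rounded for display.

single-mesh involute tooth geometry (38T wheel at module 4.842)
pitch radius r_p = m·N/2 = 4.842·38/2 = 91.998000
base radius r_b = r_p·cos α = 91.998000·cos 19.038° = 86.965934
roll angle φ = 28.139° = 0.49111820 rad
x = r_b·(cos φ + φ·sin φ) = 96.829906
y = r_b·(sin φ − φ·cos φ) = 3.351773

x=96.829906 y=3.351773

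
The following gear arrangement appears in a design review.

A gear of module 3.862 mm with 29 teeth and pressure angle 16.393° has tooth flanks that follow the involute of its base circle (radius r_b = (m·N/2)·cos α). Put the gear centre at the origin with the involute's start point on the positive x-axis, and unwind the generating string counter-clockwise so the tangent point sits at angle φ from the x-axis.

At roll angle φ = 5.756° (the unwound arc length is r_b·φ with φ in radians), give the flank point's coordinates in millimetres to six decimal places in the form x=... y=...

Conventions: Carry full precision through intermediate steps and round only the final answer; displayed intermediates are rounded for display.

topology: single-mesh involute geometry — m = 3.862, N = 29
pitch radius r_p = m·N/2 = 3.862·29/2 = 55.999000
base radius r_b = r_p·cos α = 55.999000·cos 16.393° = 53.722555
roll angle φ = 5.756° = 0.10046115 rad
x = r_b·(cos φ + φ·sin φ) = 53.992967
y = r_b·(sin φ − φ·cos φ) = 0.018138

x=53.992967 y=0.018138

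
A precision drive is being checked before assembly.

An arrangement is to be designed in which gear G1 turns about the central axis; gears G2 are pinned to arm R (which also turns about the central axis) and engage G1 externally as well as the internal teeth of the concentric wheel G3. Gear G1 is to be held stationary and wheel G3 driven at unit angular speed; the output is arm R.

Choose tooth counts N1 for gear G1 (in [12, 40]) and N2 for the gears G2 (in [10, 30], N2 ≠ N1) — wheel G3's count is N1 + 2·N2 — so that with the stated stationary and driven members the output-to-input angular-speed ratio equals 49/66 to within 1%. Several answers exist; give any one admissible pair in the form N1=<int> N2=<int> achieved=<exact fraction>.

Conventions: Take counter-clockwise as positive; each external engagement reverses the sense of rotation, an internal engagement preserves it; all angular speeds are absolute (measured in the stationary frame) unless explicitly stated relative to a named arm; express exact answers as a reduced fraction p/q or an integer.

topology: planetary set — design target 49/66, arm = carrier (Willis)
Willis with ω_sun = 0: ω_arm/ω_ring = N3/(N1+N3); set equal to 49/66  ⇒  N3/N1 = (49/66)/(1 − 49/66) = 49/17
N3 = N1 + 2·N2  ⇒  N2/N1 = (N3/N1 − 1)/2 = (49/17 − 1)/2 = 16/17
smallest multiple with N1 ≥ 12 and N2 ≥ 10: k = 1  ⇒  N1 = 1·17 = 17, N2 = 1·16 = 16 (N1 ≤ 40, N2 ≤ 30, N2 ≠ N1 ✓), N3 = 17 + 2·16 = 49
check: N3/(N1+N3) with N1 = 17, N3 = 49 gives 49/66; |achieved − target| = 0 ≤ 49/6600 ✓

N1=17 N2=16 achieved=49/66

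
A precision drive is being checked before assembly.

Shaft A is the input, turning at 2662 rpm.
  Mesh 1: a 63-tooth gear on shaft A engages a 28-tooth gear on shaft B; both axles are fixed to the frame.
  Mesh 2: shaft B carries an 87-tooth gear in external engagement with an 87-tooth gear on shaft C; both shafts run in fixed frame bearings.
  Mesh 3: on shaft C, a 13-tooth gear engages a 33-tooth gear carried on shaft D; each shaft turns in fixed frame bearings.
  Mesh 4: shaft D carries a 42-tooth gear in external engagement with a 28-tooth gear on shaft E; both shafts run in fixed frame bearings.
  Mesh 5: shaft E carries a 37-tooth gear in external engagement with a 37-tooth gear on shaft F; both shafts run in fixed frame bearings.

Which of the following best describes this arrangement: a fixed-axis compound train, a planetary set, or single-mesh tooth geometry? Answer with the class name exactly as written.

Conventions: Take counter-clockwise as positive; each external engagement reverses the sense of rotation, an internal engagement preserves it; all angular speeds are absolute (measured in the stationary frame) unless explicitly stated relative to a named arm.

fixed-axis compound train

5-mesh fixed-axis compound train (all bearings frame-fixed)
classification: fixed-axis compound train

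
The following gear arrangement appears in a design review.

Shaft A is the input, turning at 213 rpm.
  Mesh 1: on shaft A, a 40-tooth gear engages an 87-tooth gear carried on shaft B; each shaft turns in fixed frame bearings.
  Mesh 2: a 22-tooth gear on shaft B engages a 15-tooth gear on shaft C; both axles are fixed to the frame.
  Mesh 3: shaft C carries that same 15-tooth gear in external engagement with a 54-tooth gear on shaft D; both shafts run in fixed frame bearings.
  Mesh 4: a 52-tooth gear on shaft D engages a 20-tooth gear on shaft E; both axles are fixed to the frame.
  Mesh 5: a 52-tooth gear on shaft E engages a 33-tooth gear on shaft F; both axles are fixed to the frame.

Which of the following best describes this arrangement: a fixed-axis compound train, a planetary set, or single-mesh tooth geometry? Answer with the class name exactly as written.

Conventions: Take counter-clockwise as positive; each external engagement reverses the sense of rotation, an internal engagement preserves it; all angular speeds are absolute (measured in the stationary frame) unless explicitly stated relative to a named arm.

topology: fixed-axis compound train — 5 meshes, A→F
classification: fixed-axis compound train

fixed-axis compound train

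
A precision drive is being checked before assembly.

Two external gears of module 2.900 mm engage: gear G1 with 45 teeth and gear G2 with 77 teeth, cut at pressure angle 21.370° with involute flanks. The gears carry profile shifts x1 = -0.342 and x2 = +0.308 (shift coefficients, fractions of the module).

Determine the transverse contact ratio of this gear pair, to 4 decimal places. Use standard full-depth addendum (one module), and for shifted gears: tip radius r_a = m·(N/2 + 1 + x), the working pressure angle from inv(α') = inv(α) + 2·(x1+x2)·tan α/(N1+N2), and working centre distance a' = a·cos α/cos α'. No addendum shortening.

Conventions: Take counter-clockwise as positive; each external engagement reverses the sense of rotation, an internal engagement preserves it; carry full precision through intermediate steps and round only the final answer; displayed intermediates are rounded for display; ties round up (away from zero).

1.7182

class = single-mesh tooth geometry [involute pair 45T × 77T, m = 2.900]
base radii: r_b1 = 60.763850, r_b2 = 103.973698
tip radii: r_a1 = 67.158200, r_a2 = 115.443200
inv(α') = inv(21.370°) + 2·(-0.342+0.308)·tan α/(45+77) = 0.01809687  ⇒  α' = 21.28804°
a' = a·cos α / cos α' = 176.9000·cos 21.370°/cos 21.28804° = 176.801220
action lengths: √(r_a1²−r_b1²) = 28.600322, √(r_a2²−r_b2²) = 50.165750
base pitch p_b = π·m·cos α = 8.484234
CR = (28.600322 + 50.165750 − 176.801220·sin 21.28804°)/8.484234 = 1.718151
contact ratio ≈ 1.7182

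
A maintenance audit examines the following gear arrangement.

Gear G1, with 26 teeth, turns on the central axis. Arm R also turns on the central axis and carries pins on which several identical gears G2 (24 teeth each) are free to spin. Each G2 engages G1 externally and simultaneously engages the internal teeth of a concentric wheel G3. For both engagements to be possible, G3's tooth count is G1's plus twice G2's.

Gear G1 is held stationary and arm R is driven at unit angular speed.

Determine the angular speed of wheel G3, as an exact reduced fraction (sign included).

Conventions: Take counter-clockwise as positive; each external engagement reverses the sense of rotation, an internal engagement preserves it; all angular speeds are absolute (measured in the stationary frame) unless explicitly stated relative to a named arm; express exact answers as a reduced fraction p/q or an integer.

planetary set (26T centre, 24T on arm, 74T internal) — Willis relation
ring teeth: 26 + 2·24 = 74
26(ω_sun−ω_arm) = −74(ω_ring−ω_arm),  ω_sun = 0, ω_arm = 1
ω_ring = 1 − (26/74)(0−1) = 50/37
exact speed ratio = 50/37

50/37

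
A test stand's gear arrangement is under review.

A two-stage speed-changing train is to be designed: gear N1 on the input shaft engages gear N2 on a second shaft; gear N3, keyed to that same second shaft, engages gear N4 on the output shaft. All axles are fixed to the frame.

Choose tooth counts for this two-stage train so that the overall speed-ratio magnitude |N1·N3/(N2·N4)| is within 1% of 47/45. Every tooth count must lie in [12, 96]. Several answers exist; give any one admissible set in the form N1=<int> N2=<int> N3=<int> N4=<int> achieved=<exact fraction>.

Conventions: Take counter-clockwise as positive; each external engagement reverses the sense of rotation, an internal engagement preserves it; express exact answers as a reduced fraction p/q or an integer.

2-stage fixed-axis compound train for ratio 47/45
target = 47/45 in lowest terms: an exact hit needs N1·N3 = k·47 and N2·N4 = k·45 for one integer k, every count in [12, 96]; additionally prefer no 1:1 stage (N1 ≠ N2, N3 ≠ N4)
k = 1…11: no 1:1-free in-range split of k·47 and k·45 into factor pairs; take k = 12
k = 12: N1·N3 = 564 = 12·47, N2·N4 = 540 = 45·12
achieved = 12·47/(45·12) = 47/45; |achieved − target| = 0 ≤ 47/4500 ✓

N1=12 N2=45 N3=47 N4=12 achieved=47/45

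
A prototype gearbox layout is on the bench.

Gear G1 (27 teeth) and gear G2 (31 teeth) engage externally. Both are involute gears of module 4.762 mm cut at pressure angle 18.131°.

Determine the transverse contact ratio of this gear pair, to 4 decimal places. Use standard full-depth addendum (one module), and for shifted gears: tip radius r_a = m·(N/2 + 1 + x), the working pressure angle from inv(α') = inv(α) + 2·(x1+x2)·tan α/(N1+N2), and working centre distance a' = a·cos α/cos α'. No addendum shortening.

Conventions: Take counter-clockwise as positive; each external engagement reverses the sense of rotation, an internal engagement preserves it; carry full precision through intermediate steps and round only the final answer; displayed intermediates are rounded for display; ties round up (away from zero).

1.7303

recognized (one external pair, fixed centres): single-mesh tooth geometry, m = 4.762, N1 = 27, N2 = 31
base radii: r_b1 = 61.094990, r_b2 = 70.146099
tip radii: r_a1 = 69.049000, r_a2 = 78.573000
no profile shift: α' = α, a' = a
action lengths: √(r_a1²−r_b1²) = 32.174005, √(r_a2²−r_b2²) = 35.401145
base pitch p_b = π·m·cos α = 14.217450
CR = (32.174005 + 35.401145 − 138.098000·sin 18.13100°)/14.217450 = 1.730292
contact ratio ≈ 1.7303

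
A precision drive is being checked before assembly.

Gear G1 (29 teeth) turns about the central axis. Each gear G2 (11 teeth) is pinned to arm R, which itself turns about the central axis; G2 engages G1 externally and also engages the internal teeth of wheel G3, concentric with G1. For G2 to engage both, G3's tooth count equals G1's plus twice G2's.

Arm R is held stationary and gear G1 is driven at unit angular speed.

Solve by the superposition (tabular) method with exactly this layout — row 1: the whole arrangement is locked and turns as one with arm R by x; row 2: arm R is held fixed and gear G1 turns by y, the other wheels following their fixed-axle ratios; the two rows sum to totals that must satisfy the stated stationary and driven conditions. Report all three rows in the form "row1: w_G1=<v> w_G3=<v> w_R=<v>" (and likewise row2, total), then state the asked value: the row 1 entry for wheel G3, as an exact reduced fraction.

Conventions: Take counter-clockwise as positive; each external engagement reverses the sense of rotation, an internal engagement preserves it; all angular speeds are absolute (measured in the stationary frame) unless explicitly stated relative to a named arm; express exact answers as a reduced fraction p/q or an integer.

row1: w_G1=0 w_G3=0 w_R=0
row2: w_G1=1 w_G3=-29/51 w_R=0
total: w_G1=1 w_G3=-29/51 w_R=0
asked value: 0

recognized (axles ride arm R): planetary set, 29/11/51 teeth
row 1 (train locked, turned with arm): all members turn x
row 2 (arm held, sun turns y): ω_ring = −(29/51)·y, ω_arm = 0
boundary: total ω_arm = x = 0 and total ω_sun = x + y = 1  ⇒  y = 1, x = 0
row 2 ring = −(29/51)·1 = -29/51
totals (row 1 + row 2): sun 0 + 1 = 1, ring 0 + (-29/51) = -29/51, arm 0 + 0 = 0
asked cell (row1, ring) = 0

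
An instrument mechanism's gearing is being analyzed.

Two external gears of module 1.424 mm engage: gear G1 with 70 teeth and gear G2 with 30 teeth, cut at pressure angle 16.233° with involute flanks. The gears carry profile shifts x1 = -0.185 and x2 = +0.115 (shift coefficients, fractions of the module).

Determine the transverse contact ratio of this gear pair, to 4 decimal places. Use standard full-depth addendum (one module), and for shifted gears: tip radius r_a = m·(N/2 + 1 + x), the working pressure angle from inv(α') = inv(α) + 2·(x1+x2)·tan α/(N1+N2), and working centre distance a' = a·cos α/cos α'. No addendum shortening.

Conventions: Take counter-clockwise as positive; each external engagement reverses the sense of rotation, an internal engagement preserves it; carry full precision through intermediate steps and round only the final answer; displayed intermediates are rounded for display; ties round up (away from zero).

1.9543

single-mesh involute tooth geometry (70T engaging 30T at module 1.424)
base radii: r_b1 = 47.853021, r_b2 = 20.508437
tip radii: r_a1 = 51.000560, r_a2 = 22.947760
inv(α') = inv(16.233°) + 2·(-0.185+0.115)·tan α/(70+30) = 0.00742462  ⇒  α' = 15.95241°
a' = a·cos α / cos α' = 71.2000·cos 16.233°/cos 15.95241° = 71.099477
action lengths: √(r_a1²−r_b1²) = 17.639318, √(r_a2²−r_b2²) = 10.295809
base pitch p_b = π·m·cos α = 4.295277
CR = (17.639318 + 10.295809 − 71.099477·sin 15.95241°)/4.295277 = 1.954293
contact ratio ≈ 1.9543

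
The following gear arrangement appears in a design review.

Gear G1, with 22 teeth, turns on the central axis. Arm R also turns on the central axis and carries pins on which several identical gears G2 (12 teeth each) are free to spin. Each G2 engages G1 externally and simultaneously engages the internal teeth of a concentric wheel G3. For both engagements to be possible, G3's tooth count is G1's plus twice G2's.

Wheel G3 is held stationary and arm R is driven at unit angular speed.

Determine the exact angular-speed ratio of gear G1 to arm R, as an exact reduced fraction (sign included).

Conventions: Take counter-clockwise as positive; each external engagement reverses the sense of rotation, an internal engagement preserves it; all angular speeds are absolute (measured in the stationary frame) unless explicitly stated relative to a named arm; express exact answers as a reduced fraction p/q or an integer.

topology: planetary set — G1 22T / G2 12T / G3 46T, arm = carrier (Willis)
ring teeth: 22 + 2·12 = 46
22(ω_sun−ω_arm) = −46(ω_ring−ω_arm),  ω_ring = 0, ω_arm = 1
ω_sun = 1 − (46/22)(0−1) = 34/11
ω_out/ω_in = 34/11

34/11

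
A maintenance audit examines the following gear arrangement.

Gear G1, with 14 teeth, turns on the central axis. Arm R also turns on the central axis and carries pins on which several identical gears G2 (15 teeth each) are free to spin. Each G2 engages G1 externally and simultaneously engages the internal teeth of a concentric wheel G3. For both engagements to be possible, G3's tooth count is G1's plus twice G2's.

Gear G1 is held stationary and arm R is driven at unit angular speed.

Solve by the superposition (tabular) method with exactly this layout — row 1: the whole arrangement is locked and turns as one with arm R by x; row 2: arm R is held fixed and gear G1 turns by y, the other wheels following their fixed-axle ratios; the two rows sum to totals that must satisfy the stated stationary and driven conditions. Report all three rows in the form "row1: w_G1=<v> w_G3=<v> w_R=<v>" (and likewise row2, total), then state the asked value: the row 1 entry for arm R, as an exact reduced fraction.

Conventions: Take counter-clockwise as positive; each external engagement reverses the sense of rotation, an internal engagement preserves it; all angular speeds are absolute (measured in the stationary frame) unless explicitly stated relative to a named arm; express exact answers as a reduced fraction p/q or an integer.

topology: planetary set — G1 14T / G2 15T / G3 44T, arm = carrier (Willis)
row 1 — lock + rotate with arm: ω_sun = ω_ring = ω_arm = x
row 2: sun turns y, ring = −(14/44)·y, arm 0
boundary: total ω_sun = x + y = 0 and total ω_arm = x = 1  ⇒  y = -1, x = 1
row 2 ring = −(14/44)·(-1) = 7/22
totals (row 1 + row 2): sun 1 + (-1) = 0, ring 1 + 7/22 = 29/22, arm 1 + 0 = 1
asked cell (row1, arm) = 1

row1: w_G1=1 w_G3=1 w_R=1
row2: w_G1=-1 w_G3=7/22 w_R=0
total: w_G1=0 w_G3=29/22 w_R=1
asked value: 1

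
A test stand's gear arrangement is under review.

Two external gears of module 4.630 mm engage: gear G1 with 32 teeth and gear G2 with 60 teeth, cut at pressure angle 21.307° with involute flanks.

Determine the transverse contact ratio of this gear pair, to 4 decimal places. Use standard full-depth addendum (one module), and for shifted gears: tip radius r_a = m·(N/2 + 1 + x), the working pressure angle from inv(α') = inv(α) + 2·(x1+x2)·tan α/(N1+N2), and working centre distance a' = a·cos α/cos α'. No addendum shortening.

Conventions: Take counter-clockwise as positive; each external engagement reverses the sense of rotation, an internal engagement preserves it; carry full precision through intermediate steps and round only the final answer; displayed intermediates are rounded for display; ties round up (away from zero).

1.6634

class = single-mesh tooth geometry [involute pair 32T × 60T, m = 4.630]
base radii: r_b1 = 69.016398, r_b2 = 129.405746
tip radii: r_a1 = 78.710000, r_a2 = 143.530000
no profile shift: α' = α, a' = a
action lengths: √(r_a1²−r_b1²) = 37.841788, √(r_a2²−r_b2²) = 62.088757
base pitch p_b = π·m·cos α = 13.551338
CR = (37.841788 + 62.088757 − 212.980000·sin 21.30700°)/13.551338 = 1.663382
contact ratio ≈ 1.6634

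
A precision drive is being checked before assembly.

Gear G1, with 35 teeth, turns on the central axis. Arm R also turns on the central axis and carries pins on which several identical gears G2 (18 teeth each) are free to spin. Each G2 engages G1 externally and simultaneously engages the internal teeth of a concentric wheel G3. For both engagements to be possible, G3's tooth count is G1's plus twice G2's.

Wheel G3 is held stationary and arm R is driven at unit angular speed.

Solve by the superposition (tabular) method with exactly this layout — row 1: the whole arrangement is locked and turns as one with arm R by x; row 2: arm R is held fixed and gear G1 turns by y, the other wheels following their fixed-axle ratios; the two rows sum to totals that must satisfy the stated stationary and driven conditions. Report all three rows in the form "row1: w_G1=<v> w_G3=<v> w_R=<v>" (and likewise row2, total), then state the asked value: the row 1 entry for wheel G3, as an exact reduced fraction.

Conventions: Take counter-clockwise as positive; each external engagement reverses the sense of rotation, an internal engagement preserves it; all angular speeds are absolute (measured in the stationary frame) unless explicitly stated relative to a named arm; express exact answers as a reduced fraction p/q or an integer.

row1: w_G1=1 w_G3=1 w_R=1
row2: w_G1=71/35 w_G3=-1 w_R=0
total: w_G1=106/35 w_G3=0 w_R=1
asked value: 1

class = planetary set [G3 = 35+2·18 = 71; Willis about the carrier]
row 1: whole set turns with the arm by x
row 2 — arm fixed, fixed-axis ratios: sun y, ring −(35/71)·y, arm 0
boundary: total ω_ring = x − (35/71)·y = 0 and total ω_arm = x = 1  ⇒  y = 71/35, x = 1
row 2 ring = −(35/71)·71/35 = -1
totals (row 1 + row 2): sun 1 + 71/35 = 106/35, ring 1 + (-1) = 0, arm 1 + 0 = 1
asked cell (row1, ring) = 1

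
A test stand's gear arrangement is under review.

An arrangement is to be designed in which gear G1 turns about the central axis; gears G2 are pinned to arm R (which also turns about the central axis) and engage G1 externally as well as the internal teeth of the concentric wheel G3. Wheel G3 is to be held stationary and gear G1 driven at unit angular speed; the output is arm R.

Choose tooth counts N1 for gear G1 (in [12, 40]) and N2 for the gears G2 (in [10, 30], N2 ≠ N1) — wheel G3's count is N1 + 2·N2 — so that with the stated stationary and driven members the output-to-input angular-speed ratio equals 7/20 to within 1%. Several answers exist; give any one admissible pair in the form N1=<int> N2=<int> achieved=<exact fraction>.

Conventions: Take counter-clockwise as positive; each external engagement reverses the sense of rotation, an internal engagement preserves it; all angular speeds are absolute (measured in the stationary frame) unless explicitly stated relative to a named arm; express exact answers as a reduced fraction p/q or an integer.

N1=28 N2=12 achieved=7/20

class = planetary set [ratio 7/20 wanted; Willis about the carrier]
Willis with ω_ring = 0: ω_arm/ω_sun = N1/(N1+N3); set equal to 7/20  ⇒  N3/N1 = 1/(7/20) − 1 = 13/7
N3 = N1 + 2·N2  ⇒  N2/N1 = (N3/N1 − 1)/2 = (13/7 − 1)/2 = 3/7
smallest multiple with N1 ≥ 12 and N2 ≥ 10: k = 4  ⇒  N1 = 4·7 = 28, N2 = 4·3 = 12 (N1 ≤ 40, N2 ≤ 30, N2 ≠ N1 ✓), N3 = 28 + 2·12 = 52
check: N1/(N1+N3) with N1 = 28, N3 = 52 gives 7/20; |achieved − target| = 0 ≤ 7/2000 ✓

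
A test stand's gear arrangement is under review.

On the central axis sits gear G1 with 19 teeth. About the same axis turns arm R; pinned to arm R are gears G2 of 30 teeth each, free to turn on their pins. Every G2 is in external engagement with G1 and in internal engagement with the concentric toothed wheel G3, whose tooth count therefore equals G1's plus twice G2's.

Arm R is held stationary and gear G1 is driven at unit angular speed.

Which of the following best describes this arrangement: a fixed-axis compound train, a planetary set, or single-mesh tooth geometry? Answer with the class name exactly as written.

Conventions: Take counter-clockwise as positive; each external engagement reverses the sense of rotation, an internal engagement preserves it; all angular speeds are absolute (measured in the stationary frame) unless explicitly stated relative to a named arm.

planetary set

recognized (axles ride arm R): planetary set, 19/30/79 teeth
classification: planetary set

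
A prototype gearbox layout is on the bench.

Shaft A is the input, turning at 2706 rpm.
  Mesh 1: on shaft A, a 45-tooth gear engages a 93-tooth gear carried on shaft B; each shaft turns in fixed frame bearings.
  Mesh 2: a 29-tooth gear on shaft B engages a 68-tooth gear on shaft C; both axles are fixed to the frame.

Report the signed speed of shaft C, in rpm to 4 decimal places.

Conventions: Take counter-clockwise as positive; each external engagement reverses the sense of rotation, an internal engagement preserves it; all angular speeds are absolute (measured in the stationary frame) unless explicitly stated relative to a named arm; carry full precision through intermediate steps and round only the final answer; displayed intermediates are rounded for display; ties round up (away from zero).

+558.4013 rpm

class = fixed-axis compound train [2 meshes; 2 ratios multiply, 2 sense flips]
mesh 1 [45T→93T]: ω = 2706.0000×45/93 = 1309.3548 rpm, sense flips to −
mesh 2 [29T→68T]: ω = 1309.3548×29/68 = 558.4013 rpm, sense flips to +
signed output speed = +558.4013 rpm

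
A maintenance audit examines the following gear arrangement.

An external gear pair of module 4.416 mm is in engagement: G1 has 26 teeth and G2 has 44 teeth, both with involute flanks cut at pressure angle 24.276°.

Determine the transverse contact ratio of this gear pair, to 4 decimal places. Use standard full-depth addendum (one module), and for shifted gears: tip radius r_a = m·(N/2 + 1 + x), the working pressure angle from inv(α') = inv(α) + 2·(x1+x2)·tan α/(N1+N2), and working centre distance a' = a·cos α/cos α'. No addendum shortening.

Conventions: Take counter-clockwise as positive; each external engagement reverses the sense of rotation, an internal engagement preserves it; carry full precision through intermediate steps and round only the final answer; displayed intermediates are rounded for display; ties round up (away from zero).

1.5105

class = single-mesh tooth geometry [involute pair 26T × 44T, m = 4.416]
base radii: r_b1 = 52.331730, r_b2 = 88.561390
tip radii: r_a1 = 61.824000, r_a2 = 101.568000
no profile shift: α' = α, a' = a
action lengths: √(r_a1²−r_b1²) = 32.918034, √(r_a2²−r_b2²) = 49.728652
base pitch p_b = π·m·cos α = 12.646537
CR = (32.918034 + 49.728652 − 154.560000·sin 24.27600°)/12.646537 = 1.510456
contact ratio ≈ 1.5105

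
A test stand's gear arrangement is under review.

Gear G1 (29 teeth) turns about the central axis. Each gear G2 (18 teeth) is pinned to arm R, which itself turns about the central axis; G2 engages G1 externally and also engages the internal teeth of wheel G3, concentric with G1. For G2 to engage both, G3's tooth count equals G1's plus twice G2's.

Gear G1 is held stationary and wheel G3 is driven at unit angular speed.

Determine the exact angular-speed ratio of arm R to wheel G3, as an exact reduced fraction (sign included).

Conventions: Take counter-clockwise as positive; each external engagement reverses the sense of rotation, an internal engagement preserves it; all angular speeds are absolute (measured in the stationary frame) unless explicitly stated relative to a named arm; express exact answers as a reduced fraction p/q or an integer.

class = planetary set [G3 = 29+2·18 = 65; Willis about the carrier]
ring teeth: 29 + 2·18 = 65
29(ω_sun−ω_arm) = −65(ω_ring−ω_arm),  ω_sun = 0, ω_ring = 1
29(0−ω_arm) = −65(1−ω_arm)  ⇒  94·ω_arm = 65  ⇒  ω_arm = 65/94
ω_out/ω_in = 65/94

65/94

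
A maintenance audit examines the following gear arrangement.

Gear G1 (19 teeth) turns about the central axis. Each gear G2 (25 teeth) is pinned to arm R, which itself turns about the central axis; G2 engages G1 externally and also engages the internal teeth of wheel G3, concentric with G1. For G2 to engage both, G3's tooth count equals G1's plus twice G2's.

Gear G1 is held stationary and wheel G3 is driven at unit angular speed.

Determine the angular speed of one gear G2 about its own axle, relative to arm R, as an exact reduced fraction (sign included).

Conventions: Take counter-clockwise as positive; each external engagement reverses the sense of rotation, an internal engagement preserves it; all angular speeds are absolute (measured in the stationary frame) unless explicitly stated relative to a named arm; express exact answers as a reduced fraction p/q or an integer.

1311/2200

topology: planetary set — G1 19T / G2 25T / G3 69T, arm = carrier (Willis)
ring teeth: 19 + 2·25 = 69
19(ω_sun−ω_arm) = −69(ω_ring−ω_arm),  ω_sun = 0, ω_ring = 1
19(0−ω_arm) = −69(1−ω_arm)  ⇒  88·ω_arm = 69  ⇒  ω_arm = 69/88
sun–planet mesh: 19·(0−69/88) = −25·(ω_p−ω_arm)  ⇒  ω_p−ω_arm = 1311/2200
exact speed ratio = 1311/2200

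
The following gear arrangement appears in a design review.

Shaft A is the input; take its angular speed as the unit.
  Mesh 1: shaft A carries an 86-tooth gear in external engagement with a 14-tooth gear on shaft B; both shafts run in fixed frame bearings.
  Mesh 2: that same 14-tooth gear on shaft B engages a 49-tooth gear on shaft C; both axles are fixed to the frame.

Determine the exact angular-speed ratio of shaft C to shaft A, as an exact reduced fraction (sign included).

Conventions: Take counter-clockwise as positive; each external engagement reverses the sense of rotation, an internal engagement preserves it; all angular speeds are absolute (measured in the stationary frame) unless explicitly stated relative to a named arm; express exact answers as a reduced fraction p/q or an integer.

86/49

class = fixed-axis compound train [2 meshes; 2 ratios multiply, 2 sense flips]
mesh 1 [86T→14T]: running ratio 43/7, sense −
mesh 2 [14T→49T]: running ratio 86/49, sense +
ω_out/ω_in = 86/49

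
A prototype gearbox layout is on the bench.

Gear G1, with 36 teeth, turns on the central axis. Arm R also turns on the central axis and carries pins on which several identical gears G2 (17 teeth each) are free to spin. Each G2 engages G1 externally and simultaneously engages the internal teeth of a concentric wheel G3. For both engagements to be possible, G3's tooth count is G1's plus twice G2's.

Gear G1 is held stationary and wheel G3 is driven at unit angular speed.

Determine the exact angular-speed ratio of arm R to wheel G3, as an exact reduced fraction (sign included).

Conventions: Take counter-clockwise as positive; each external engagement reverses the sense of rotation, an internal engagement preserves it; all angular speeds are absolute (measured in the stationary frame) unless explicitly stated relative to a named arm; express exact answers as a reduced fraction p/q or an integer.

topology: planetary set — G1 36T / G2 17T / G3 70T, arm = carrier (Willis)
ring teeth: 36 + 2·17 = 70
36(ω_sun−ω_arm) = −70(ω_ring−ω_arm),  ω_sun = 0, ω_ring = 1
36(0−ω_arm) = −70(1−ω_arm)  ⇒  106·ω_arm = 70  ⇒  ω_arm = 35/53
ω_out/ω_in = 35/53

35/53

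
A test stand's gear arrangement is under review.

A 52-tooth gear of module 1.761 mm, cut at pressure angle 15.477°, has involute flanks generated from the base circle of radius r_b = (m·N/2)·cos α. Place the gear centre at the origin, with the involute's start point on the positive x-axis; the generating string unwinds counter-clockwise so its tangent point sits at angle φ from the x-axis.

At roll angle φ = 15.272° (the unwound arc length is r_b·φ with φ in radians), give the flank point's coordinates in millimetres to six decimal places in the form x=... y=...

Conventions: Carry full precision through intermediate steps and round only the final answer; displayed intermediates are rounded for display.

x=45.665462 y=0.276568

single-mesh involute tooth geometry (52T wheel at module 1.761)
pitch radius r_p = m·N/2 = 1.761·52/2 = 45.786000
base radius r_b = r_p·cos α = 45.786000·cos 15.477° = 44.125692
roll angle φ = 15.272° = 0.26654668 rad
x = r_b·(cos φ + φ·sin φ) = 45.665462
y = r_b·(sin φ − φ·cos φ) = 0.276568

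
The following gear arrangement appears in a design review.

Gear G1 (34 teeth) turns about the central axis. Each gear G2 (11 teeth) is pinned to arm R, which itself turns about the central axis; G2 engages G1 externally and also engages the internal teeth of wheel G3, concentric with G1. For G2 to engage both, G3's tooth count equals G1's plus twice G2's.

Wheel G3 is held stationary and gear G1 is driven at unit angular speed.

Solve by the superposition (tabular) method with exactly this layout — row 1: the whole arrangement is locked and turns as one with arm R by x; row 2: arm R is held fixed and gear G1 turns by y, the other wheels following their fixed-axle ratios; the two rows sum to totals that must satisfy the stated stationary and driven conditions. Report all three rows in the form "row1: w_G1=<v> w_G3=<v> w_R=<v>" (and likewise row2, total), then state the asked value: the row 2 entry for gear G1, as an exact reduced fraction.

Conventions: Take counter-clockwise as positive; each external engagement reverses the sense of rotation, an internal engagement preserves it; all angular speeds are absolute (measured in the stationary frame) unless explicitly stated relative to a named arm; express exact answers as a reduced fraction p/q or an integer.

row1: w_G1=17/45 w_G3=17/45 w_R=17/45
row2: w_G1=28/45 w_G3=-17/45 w_R=0
total: w_G1=1 w_G3=0 w_R=17/45
asked value: 28/45

class = planetary set [G3 = 34+2·11 = 56; Willis about the carrier]
row 1: whole set turns with the arm by x
row 2 — arm fixed, fixed-axis ratios: sun y, ring −(34/56)·y, arm 0
boundary: total ω_ring = x − (34/56)·y = 0 and total ω_sun = x + y = 1  ⇒  y = 28/45, x = 17/45
row 2 ring = −(34/56)·28/45 = -17/45
totals (row 1 + row 2): sun 17/45 + 28/45 = 1, ring 17/45 + (-17/45) = 0, arm 17/45 + 0 = 17/45
asked cell (row2, sun) = 28/45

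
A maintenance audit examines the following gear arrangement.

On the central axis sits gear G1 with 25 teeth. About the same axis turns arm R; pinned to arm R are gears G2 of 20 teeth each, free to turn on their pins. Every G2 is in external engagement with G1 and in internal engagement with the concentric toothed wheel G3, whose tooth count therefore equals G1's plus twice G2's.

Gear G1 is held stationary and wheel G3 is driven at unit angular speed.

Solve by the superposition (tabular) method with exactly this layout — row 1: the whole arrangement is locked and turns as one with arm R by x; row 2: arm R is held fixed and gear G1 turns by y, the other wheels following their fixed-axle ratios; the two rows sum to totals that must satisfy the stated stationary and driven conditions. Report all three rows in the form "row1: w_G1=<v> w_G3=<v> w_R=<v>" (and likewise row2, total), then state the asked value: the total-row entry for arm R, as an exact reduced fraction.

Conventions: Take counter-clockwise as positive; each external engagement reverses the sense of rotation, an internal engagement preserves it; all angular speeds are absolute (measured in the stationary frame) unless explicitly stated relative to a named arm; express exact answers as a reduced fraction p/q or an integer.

topology: planetary set — G1 25T / G2 20T / G3 65T, arm = carrier (Willis)
row 1: whole set turns with the arm by x
superposition row 2 [arm held]: sun y, ring −(25/65)·y, arm 0
boundary: total ω_sun = x + y = 0 and total ω_ring = x − (25/65)·y = 1  ⇒  y = -13/18, x = 13/18
row 2 ring = −(25/65)·(-13/18) = 5/18
totals (row 1 + row 2): sun 13/18 + (-13/18) = 0, ring 13/18 + 5/18 = 1, arm 13/18 + 0 = 13/18
asked cell (total, arm) = 13/18

row1: w_G1=13/18 w_G3=13/18 w_R=13/18
row2: w_G1=-13/18 w_G3=5/18 w_R=0
total: w_G1=0 w_G3=1 w_R=13/18
asked value: 13/18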